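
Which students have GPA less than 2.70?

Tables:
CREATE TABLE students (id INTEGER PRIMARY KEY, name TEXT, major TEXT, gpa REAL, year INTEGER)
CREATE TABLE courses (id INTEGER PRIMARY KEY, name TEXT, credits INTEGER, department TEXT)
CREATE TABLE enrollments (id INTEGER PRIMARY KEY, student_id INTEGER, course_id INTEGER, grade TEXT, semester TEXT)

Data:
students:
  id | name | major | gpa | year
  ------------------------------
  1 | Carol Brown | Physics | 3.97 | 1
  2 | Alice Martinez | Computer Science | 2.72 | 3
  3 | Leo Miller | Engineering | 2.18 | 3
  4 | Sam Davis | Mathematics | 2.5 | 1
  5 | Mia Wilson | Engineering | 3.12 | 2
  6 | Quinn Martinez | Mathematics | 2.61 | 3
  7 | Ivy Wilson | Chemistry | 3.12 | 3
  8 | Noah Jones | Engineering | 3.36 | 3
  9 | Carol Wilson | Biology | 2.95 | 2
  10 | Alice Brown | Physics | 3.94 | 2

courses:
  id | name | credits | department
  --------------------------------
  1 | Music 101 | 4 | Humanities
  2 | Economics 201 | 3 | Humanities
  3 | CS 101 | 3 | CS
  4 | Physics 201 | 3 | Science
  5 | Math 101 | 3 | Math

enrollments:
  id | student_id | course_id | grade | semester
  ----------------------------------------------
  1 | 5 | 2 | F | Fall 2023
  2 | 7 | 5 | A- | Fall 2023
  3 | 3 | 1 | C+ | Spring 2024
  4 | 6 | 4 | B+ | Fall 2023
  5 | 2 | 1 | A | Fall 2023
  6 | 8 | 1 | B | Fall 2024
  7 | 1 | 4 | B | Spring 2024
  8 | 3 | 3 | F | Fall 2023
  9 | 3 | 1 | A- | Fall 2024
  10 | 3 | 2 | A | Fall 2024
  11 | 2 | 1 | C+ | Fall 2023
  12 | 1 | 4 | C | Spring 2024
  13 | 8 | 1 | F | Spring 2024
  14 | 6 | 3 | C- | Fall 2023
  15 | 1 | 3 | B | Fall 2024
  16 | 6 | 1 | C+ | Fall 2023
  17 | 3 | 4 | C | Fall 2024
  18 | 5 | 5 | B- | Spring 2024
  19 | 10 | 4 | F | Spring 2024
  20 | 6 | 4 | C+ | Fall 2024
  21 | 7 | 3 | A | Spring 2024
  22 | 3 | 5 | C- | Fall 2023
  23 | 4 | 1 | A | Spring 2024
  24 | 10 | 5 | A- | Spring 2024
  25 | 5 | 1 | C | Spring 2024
SELECT name, gpa FROM students WHERE gpa < 2.7

Execution result:
name | gpa
Leo Miller | 2.18
Sam Davis | 2.50
Quinn Martinez | 2.61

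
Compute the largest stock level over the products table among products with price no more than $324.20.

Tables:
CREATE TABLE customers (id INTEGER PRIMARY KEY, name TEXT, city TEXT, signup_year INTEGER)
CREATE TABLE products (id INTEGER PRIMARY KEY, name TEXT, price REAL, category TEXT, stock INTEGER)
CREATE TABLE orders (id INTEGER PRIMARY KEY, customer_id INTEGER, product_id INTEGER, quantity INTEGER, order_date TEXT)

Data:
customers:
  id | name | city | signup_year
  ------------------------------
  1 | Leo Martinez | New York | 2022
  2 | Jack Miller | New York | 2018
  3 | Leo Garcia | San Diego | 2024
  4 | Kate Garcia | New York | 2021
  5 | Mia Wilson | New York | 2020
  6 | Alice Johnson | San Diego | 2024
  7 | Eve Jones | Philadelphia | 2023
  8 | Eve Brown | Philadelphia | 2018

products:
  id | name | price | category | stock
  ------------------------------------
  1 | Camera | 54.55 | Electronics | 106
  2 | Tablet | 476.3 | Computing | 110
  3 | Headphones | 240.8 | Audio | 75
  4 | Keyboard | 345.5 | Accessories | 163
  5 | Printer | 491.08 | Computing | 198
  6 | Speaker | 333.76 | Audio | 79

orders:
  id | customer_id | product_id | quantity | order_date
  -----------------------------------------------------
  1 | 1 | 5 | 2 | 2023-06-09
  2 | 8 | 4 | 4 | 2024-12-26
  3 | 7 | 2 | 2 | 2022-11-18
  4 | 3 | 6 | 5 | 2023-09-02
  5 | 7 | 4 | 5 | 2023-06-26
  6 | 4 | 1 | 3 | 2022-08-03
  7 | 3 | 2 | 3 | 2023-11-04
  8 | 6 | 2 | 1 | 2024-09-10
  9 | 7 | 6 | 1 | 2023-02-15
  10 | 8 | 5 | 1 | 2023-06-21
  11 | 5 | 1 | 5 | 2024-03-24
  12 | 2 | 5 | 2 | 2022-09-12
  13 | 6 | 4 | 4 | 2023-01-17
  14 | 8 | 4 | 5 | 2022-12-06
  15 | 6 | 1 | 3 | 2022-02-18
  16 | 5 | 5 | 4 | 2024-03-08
SELECT MAX(stock) FROM products WHERE price <= 324.2

Execution result:
106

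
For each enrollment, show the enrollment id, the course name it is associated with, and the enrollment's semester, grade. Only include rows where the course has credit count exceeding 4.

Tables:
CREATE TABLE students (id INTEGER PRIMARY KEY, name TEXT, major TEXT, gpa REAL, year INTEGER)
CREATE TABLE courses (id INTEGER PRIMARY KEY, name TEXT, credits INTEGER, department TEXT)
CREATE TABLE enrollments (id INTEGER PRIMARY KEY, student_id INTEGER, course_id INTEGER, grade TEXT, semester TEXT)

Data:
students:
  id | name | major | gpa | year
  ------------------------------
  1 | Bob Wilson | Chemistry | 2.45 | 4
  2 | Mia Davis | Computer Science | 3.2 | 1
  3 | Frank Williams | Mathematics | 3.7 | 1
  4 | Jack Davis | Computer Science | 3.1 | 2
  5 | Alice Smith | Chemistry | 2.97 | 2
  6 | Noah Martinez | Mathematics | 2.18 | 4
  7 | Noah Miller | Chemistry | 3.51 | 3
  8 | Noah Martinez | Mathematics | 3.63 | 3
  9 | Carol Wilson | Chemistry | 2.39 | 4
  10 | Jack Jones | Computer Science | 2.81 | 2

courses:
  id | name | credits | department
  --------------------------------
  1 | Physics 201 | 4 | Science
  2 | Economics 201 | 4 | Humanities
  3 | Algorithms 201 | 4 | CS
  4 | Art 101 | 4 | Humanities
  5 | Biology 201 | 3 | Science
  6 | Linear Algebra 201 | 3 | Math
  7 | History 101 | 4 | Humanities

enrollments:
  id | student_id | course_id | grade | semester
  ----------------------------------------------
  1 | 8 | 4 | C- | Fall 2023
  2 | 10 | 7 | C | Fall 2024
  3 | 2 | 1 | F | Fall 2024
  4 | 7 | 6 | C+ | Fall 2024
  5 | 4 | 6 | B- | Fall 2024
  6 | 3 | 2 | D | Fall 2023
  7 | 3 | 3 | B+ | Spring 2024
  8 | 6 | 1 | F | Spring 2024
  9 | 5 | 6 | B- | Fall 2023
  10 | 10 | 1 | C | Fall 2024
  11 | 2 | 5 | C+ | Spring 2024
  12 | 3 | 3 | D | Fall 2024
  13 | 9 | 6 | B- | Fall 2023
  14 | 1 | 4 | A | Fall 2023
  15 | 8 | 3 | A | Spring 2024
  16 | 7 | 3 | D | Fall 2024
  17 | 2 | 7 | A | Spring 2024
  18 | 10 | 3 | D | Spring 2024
SELECT c.id, p.name AS course, c.semester, c.grade FROM enrollments c JOIN courses p ON c.course_id = p.id WHERE p.credits > 4

Execution result:
(no rows)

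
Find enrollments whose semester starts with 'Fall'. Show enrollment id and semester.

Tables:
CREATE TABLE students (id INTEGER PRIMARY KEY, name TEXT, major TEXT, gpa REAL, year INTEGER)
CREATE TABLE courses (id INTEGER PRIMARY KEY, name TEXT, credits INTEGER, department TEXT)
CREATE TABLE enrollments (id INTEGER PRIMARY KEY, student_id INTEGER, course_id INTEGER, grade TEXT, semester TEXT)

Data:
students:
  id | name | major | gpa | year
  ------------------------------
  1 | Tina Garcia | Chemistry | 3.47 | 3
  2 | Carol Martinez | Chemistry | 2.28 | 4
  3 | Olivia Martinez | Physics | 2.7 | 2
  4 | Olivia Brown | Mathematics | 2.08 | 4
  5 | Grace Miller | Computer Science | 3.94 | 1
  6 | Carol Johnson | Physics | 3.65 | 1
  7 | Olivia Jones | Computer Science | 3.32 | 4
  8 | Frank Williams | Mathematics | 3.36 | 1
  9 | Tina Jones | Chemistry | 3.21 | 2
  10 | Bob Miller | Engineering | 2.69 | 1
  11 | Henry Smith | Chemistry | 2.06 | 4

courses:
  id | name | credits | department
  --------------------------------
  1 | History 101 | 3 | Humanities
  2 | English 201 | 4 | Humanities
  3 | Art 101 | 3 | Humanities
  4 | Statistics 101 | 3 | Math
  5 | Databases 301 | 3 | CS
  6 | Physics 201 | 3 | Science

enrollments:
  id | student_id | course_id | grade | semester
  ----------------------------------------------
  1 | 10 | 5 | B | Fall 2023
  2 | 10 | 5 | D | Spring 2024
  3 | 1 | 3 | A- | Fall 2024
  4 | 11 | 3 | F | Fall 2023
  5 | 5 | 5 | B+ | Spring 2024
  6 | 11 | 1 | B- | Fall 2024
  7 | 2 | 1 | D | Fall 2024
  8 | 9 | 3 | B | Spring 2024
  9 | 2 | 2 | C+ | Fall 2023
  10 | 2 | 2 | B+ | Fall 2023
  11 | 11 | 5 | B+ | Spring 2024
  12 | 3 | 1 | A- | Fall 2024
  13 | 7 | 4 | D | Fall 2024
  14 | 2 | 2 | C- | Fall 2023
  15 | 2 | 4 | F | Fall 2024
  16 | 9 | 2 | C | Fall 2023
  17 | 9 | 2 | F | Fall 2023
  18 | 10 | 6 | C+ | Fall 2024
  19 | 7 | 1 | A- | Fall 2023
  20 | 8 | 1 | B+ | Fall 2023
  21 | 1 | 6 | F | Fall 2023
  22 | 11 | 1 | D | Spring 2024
SELECT id, semester FROM enrollments WHERE semester LIKE 'Fall%'

Execution result:
id | semester
1 | Fall 2023
3 | Fall 2024
4 | Fall 2023
6 | Fall 2024
7 | Fall 2024
9 | Fall 2023
10 | Fall 2023
12 | Fall 2024
13 | Fall 2024
14 | Fall 2023
15 | Fall 2024
16 | Fall 2023
17 | Fall 2023
18 | Fall 2024
19 | Fall 2023
20 | Fall 2023
21 | Fall 2023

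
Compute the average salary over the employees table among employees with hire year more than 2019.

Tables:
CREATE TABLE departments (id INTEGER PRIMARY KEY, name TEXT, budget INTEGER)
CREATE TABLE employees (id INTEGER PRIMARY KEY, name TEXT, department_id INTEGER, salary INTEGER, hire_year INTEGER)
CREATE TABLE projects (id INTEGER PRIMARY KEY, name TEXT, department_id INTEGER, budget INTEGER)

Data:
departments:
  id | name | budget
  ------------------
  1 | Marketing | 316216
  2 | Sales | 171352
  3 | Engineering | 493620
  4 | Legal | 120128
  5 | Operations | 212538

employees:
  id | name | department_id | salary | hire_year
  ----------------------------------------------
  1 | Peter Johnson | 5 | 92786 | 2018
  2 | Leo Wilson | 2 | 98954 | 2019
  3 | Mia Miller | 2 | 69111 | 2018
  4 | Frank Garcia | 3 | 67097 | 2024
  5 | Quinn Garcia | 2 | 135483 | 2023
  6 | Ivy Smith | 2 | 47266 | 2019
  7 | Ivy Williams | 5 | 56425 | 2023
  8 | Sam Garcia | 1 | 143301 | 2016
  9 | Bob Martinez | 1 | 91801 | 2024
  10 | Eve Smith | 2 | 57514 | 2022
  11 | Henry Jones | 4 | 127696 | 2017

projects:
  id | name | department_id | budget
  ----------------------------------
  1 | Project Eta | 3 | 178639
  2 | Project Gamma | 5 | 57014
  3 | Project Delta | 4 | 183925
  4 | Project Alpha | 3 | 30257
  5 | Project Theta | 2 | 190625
SELECT AVG(salary) FROM employees WHERE hire_year > 2019

Execution result:
81664.00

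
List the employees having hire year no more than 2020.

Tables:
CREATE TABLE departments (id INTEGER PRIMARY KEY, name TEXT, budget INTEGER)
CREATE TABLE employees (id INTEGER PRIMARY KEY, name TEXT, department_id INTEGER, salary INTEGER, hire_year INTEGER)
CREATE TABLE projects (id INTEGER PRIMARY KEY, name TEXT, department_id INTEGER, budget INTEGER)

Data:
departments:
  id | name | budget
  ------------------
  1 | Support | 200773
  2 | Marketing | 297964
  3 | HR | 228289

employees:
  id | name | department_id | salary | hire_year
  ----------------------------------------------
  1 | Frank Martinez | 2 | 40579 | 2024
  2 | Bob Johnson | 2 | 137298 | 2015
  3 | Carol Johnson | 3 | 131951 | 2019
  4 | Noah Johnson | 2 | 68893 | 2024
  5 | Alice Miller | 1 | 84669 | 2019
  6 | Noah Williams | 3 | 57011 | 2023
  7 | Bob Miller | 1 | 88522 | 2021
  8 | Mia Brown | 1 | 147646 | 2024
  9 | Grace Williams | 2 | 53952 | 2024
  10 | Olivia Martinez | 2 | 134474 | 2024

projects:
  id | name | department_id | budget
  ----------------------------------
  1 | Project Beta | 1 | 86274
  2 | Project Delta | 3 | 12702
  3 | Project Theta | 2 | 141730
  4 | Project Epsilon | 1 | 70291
SELECT name, hire_year FROM employees WHERE hire_year <= 2020

Execution result:
name | hire_year
Bob Johnson | 2015
Carol Johnson | 2019
Alice Miller | 2019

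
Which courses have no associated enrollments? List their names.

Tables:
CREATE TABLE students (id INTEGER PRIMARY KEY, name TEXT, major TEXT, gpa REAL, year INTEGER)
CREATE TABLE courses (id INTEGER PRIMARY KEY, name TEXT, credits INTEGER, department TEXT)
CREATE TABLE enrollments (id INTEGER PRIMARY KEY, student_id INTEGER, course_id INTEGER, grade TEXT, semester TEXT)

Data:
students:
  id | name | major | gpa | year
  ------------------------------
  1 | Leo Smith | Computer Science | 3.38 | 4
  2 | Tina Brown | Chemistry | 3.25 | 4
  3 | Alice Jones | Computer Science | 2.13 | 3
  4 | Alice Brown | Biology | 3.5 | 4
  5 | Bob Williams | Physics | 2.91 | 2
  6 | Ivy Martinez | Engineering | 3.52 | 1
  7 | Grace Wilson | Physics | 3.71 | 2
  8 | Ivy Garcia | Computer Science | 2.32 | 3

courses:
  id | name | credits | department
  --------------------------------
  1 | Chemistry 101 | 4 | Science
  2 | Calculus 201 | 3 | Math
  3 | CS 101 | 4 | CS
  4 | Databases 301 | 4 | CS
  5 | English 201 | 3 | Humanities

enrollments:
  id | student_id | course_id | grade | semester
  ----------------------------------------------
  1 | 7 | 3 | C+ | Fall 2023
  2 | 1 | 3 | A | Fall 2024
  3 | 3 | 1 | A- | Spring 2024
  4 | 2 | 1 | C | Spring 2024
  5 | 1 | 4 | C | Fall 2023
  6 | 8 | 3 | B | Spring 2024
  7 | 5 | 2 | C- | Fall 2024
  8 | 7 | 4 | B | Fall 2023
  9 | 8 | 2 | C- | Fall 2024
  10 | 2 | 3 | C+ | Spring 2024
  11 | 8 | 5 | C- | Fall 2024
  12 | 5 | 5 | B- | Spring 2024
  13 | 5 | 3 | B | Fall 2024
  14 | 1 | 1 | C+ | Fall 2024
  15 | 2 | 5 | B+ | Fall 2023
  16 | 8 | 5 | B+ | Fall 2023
SELECT p.name FROM courses p LEFT JOIN enrollments c ON c.course_id = p.id WHERE c.id IS NULL

Execution result:
(no rows)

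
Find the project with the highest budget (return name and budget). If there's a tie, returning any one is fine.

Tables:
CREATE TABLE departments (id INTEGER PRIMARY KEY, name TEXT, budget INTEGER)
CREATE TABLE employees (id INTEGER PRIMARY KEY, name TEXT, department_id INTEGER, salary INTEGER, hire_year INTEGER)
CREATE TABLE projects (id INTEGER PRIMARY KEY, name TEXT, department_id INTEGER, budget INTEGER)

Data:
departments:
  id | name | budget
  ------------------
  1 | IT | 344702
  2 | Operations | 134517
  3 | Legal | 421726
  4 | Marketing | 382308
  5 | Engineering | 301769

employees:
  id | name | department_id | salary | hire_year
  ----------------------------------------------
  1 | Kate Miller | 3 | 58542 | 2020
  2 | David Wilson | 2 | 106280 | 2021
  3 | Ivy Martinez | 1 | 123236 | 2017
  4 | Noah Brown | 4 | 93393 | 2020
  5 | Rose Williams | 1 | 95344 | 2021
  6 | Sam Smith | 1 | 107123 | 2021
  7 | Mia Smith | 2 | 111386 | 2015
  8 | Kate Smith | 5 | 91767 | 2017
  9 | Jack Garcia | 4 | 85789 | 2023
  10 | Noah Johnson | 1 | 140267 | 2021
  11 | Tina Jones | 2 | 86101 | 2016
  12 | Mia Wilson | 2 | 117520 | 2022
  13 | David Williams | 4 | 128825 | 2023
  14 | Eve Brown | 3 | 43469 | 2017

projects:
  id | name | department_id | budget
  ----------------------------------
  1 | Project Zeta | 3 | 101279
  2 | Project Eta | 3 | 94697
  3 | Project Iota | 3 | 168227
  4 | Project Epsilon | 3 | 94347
SELECT name, budget FROM projects ORDER BY budget DESC LIMIT 1

Execution result:
name | budget
Project Iota | 168227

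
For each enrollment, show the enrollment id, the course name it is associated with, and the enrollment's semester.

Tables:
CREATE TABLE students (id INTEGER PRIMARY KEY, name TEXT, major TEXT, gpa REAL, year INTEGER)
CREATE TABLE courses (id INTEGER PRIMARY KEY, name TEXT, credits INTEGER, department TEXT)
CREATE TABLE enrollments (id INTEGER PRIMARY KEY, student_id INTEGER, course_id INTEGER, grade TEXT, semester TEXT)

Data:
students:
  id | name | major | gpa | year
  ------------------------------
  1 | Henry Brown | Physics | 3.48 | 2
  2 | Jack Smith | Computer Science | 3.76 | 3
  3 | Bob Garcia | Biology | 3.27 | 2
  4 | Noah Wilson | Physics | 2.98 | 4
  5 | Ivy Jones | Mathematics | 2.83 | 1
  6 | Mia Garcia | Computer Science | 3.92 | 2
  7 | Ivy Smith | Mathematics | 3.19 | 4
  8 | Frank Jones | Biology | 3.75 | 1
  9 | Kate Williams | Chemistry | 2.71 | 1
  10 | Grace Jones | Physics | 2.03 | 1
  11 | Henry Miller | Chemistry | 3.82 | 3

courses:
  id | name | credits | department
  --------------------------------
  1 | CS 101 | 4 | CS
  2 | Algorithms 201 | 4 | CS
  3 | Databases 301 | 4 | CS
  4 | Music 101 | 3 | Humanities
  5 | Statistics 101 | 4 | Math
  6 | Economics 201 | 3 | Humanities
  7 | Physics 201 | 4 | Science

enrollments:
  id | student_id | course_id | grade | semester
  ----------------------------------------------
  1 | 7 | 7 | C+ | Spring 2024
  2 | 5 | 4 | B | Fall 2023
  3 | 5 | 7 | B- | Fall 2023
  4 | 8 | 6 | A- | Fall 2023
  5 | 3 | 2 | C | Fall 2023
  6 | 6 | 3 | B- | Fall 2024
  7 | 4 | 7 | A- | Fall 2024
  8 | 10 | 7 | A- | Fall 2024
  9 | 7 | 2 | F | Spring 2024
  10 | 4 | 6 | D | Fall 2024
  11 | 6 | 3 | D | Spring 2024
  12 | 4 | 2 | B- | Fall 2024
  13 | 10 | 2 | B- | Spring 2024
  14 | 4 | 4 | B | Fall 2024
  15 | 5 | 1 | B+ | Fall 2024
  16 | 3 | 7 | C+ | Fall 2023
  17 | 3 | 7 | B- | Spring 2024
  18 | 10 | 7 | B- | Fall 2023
SELECT c.id, p.name AS course, c.semester FROM enrollments c JOIN courses p ON c.course_id = p.id

Execution result:
id | course | semester
1 | Physics 201 | Spring 2024
2 | Music 101 | Fall 2023
3 | Physics 201 | Fall 2023
4 | Economics 201 | Fall 2023
5 | Algorithms 201 | Fall 2023
6 | Databases 301 | Fall 2024
7 | Physics 201 | Fall 2024
8 | Physics 201 | Fall 2024
9 | Algorithms 201 | Spring 2024
10 | Economics 201 | Fall 2024
11 | Databases 301 | Spring 2024
12 | Algorithms 201 | Fall 2024
13 | Algorithms 201 | Spring 2024
14 | Music 101 | Fall 2024
15 | CS 101 | Fall 2024
16 | Physics 201 | Fall 2023
17 | Physics 201 | Spring 2024
18 | Physics 201 | Fall 2023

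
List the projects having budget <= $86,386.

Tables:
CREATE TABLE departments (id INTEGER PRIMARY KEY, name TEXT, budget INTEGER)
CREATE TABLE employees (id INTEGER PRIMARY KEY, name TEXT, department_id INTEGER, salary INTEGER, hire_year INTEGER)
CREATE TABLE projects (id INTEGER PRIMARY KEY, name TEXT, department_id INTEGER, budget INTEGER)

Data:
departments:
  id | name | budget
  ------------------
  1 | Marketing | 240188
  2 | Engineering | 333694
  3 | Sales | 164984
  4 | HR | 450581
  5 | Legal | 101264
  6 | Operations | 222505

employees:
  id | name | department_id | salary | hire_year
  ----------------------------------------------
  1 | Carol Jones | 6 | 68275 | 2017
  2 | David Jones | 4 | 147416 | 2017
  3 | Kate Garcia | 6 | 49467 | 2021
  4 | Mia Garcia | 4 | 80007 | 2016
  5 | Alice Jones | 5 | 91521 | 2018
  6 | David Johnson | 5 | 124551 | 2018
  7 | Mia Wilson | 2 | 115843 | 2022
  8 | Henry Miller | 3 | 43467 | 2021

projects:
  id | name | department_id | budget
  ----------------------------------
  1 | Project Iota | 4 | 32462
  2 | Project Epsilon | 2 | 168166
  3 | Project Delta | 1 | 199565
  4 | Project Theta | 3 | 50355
SELECT name, budget FROM projects WHERE budget <= 86386

Execution result:
name | budget
Project Iota | 32462
Project Theta | 50355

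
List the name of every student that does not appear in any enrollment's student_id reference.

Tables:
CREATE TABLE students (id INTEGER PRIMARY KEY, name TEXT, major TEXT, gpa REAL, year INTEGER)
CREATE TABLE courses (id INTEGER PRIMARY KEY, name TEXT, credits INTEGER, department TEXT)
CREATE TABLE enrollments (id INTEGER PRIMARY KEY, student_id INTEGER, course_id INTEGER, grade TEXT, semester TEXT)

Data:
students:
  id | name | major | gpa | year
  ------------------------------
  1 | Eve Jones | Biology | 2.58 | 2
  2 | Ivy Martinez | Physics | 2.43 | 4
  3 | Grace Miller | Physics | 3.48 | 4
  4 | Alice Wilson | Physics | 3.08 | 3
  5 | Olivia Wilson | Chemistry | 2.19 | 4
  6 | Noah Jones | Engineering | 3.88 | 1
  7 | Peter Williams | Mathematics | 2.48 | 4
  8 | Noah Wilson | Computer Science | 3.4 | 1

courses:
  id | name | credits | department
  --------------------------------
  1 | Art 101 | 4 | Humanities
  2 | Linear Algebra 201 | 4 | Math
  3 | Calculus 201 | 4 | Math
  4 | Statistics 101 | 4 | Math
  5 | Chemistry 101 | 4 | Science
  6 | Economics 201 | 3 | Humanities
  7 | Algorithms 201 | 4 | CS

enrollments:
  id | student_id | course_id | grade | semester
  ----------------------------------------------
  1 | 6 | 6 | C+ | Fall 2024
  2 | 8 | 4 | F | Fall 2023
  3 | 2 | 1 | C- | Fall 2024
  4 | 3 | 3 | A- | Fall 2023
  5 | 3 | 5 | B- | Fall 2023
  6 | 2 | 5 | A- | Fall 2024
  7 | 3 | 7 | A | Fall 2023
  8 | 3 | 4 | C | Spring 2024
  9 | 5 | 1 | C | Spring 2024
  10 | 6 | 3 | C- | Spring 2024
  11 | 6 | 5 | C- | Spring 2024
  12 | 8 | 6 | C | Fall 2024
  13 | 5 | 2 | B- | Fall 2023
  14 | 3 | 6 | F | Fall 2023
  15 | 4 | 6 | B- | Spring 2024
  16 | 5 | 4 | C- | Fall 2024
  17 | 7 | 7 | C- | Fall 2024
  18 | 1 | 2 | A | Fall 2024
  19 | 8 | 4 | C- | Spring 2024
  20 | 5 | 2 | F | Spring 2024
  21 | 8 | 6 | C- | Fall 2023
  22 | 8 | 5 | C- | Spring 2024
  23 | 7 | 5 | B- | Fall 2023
SELECT p.name FROM students p LEFT JOIN enrollments c ON c.student_id = p.id WHERE c.id IS NULL

Execution result:
(no rows)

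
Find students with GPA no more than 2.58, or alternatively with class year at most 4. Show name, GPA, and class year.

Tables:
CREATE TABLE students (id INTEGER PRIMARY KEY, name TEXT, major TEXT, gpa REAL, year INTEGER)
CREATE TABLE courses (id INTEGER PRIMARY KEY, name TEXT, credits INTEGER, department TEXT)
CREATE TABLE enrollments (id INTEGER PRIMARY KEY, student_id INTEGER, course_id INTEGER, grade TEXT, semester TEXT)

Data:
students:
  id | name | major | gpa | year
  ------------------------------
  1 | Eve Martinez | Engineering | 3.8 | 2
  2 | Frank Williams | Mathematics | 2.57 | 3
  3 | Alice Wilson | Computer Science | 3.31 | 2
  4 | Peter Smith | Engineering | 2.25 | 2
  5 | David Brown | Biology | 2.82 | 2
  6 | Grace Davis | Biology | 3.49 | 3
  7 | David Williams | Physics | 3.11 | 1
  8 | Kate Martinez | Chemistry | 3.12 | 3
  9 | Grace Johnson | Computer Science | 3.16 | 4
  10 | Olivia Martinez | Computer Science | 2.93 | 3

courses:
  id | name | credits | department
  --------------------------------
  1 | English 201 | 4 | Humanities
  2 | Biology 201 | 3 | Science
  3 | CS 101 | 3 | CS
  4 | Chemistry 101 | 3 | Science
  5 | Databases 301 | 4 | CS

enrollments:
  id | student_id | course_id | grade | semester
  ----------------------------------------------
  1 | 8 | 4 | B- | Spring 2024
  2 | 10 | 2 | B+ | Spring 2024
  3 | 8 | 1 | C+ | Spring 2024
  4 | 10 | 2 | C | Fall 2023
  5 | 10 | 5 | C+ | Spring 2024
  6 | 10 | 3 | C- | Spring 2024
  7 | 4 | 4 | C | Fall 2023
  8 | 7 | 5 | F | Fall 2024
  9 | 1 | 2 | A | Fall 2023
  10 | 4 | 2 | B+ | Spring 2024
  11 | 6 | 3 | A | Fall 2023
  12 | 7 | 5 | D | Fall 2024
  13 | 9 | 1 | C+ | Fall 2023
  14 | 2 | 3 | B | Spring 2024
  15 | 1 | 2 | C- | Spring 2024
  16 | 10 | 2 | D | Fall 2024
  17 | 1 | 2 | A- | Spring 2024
SELECT name, gpa, year FROM students WHERE gpa <= 2.58 OR year <= 4

Execution result:
name | gpa | year
Eve Martinez | 3.80 | 2
Frank Williams | 2.57 | 3
Alice Wilson | 3.31 | 2
Peter Smith | 2.25 | 2
David Brown | 2.82 | 2
Grace Davis | 3.49 | 3
David Williams | 3.11 | 1
Kate Martinez | 3.12 | 3
Grace Johnson | 3.16 | 4
Olivia Martinez | 2.93 | 3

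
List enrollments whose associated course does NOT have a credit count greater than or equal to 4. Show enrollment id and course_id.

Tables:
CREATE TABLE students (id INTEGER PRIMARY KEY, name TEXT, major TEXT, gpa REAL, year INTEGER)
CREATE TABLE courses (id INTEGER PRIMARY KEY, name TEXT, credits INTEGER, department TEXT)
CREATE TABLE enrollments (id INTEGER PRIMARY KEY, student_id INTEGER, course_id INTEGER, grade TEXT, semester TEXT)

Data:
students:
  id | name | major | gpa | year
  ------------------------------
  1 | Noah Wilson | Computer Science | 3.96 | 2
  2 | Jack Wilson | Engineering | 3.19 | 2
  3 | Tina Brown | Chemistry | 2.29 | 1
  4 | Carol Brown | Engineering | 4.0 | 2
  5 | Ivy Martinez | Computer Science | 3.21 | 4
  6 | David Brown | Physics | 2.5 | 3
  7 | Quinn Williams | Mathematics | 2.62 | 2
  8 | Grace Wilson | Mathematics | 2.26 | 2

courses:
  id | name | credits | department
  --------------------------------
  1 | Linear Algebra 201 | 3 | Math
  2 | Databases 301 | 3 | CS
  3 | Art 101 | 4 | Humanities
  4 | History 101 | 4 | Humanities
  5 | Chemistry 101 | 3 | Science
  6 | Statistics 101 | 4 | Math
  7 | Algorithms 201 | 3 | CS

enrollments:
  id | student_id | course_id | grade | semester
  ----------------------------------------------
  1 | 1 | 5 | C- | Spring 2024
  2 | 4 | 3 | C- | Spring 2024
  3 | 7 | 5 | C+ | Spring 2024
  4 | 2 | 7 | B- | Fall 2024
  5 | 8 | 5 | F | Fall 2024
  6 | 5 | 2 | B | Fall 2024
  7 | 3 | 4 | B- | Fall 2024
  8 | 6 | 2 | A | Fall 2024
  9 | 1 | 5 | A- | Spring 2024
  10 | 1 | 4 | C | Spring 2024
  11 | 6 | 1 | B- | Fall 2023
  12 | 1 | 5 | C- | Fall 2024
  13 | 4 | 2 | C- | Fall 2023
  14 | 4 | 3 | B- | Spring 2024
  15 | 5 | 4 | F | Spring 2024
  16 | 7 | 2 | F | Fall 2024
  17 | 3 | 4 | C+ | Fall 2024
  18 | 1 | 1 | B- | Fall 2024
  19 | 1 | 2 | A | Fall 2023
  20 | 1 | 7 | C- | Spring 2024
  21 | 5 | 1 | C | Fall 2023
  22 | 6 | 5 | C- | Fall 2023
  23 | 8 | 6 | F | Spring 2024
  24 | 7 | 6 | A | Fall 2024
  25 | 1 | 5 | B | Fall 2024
SELECT id, course_id FROM enrollments WHERE course_id NOT IN (SELECT id FROM courses WHERE credits >= 4)

Execution result:
id | course_id
1 | 5
3 | 5
4 | 7
5 | 5
6 | 2
8 | 2
9 | 5
11 | 1
12 | 5
13 | 2
16 | 2
18 | 1
19 | 2
20 | 7
21 | 1
22 | 5
25 | 5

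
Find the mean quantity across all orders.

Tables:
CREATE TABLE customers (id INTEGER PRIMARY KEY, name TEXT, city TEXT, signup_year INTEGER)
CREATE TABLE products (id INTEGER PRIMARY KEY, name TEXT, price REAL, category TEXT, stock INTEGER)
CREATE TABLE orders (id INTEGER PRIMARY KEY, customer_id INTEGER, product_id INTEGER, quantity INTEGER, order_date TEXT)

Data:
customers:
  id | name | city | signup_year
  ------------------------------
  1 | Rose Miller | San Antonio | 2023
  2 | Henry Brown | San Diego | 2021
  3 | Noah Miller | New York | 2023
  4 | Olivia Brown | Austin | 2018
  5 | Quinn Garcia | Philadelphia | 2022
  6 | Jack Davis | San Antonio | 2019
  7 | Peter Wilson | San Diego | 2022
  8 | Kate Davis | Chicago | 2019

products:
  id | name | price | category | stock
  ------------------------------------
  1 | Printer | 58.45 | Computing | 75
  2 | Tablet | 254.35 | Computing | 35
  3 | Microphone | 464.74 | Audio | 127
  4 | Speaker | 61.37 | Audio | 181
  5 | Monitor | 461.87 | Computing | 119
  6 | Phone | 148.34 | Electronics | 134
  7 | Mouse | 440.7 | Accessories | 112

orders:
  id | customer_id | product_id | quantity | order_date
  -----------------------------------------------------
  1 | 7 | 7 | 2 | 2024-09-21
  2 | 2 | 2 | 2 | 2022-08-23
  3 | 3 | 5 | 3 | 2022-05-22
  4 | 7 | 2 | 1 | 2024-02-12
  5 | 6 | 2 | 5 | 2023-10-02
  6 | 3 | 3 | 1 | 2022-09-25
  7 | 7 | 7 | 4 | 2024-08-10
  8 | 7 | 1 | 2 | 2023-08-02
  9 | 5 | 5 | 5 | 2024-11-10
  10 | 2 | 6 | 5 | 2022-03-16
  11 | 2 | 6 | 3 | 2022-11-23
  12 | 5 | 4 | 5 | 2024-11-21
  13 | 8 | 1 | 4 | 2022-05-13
SELECT AVG(quantity) FROM orders

Execution result:
3.23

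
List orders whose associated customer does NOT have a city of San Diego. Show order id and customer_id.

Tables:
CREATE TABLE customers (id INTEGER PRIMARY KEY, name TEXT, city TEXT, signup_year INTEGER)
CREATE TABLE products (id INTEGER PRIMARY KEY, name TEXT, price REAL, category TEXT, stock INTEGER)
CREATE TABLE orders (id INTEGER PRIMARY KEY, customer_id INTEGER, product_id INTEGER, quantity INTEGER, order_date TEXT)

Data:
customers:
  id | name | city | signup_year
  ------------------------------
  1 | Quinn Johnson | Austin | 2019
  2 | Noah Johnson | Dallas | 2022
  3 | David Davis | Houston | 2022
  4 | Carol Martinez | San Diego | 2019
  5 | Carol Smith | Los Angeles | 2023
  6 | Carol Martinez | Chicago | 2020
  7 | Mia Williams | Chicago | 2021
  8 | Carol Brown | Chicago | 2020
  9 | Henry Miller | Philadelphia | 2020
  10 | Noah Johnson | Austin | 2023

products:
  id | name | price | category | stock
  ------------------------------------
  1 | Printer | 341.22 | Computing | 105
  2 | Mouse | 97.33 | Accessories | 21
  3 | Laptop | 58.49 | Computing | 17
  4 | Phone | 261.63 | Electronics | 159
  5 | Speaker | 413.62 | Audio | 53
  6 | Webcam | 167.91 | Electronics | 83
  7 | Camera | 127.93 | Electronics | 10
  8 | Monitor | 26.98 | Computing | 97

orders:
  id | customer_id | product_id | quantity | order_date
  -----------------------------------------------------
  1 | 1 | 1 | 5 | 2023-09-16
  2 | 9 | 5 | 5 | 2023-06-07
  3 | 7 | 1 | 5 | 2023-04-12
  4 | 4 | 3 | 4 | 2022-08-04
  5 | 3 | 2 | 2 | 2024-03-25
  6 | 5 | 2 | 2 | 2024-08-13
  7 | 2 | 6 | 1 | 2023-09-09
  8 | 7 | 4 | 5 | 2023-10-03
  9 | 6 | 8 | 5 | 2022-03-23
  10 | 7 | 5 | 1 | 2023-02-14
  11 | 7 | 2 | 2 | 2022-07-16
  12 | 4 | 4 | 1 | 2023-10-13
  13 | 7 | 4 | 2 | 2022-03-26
SELECT id, customer_id FROM orders WHERE customer_id NOT IN (SELECT id FROM customers WHERE city = 'San Diego')

Execution result:
id | customer_id
1 | 1
2 | 9
3 | 7
5 | 3
6 | 5
7 | 2
8 | 7
9 | 6
10 | 7
11 | 7
13 | 7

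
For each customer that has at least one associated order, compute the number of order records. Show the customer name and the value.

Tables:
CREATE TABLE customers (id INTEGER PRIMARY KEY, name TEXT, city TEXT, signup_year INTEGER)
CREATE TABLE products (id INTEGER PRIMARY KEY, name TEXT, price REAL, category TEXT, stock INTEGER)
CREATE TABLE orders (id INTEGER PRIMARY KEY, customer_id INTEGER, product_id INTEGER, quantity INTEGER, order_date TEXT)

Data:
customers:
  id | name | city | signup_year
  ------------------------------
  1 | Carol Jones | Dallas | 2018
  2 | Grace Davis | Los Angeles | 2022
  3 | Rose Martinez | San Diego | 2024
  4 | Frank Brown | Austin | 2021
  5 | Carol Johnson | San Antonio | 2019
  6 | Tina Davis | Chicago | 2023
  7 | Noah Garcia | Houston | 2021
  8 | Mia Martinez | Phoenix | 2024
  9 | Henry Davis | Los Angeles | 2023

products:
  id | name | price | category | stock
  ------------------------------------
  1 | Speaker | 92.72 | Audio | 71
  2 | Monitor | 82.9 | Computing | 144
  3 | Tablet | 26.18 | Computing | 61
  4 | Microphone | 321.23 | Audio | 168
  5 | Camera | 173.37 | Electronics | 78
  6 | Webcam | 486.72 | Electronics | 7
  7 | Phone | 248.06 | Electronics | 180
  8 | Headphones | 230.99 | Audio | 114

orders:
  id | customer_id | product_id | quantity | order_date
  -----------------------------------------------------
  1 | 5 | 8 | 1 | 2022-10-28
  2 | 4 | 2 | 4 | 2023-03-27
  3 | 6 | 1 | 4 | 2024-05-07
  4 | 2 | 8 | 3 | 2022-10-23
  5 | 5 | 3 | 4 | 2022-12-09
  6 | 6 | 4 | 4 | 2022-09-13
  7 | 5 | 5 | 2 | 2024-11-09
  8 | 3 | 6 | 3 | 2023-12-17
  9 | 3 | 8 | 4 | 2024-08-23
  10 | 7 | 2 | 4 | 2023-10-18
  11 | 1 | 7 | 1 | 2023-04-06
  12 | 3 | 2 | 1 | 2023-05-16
SELECT p.name, COUNT(*) AS n FROM orders c JOIN customers p ON c.customer_id = p.id GROUP BY p.id, p.name

Execution result:
name | n
Carol Jones | 1
Grace Davis | 1
Rose Martinez | 3
Frank Brown | 1
Carol Johnson | 3
Tina Davis | 2
Noah Garcia | 1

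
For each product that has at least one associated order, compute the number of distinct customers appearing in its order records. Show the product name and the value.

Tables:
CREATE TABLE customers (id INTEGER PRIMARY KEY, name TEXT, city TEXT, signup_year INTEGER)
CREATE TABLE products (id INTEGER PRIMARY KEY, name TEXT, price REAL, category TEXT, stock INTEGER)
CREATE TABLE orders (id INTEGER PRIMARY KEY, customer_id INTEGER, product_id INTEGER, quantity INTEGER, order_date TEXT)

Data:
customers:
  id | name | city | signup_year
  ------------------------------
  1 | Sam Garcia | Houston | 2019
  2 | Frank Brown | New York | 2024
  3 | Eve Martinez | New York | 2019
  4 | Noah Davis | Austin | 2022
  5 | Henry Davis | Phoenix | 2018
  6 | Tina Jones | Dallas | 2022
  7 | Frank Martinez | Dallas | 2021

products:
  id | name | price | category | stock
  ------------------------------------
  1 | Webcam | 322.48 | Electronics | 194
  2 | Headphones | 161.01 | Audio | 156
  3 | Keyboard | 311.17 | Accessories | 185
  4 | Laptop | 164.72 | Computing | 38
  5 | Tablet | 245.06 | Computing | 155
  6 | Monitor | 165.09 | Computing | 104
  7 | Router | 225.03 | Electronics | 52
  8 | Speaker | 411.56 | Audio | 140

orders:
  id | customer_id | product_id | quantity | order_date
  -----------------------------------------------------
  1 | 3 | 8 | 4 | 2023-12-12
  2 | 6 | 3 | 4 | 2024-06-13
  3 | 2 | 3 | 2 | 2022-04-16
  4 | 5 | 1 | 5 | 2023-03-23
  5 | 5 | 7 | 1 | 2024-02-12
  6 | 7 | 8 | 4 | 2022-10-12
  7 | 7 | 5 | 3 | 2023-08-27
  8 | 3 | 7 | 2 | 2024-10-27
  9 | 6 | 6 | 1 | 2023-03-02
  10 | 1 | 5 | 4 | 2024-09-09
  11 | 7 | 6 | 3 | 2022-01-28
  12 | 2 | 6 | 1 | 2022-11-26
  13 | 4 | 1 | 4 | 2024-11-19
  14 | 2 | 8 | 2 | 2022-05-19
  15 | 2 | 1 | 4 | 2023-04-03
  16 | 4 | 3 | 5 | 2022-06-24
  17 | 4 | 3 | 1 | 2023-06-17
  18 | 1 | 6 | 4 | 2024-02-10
SELECT p.name, COUNT(DISTINCT c.customer_id) AS distinct_customer_count FROM orders c JOIN products p ON c.product_id = p.id GROUP BY p.id, p.name

Execution result:
name | distinct_customer_count
Webcam | 3
Keyboard | 3
Tablet | 2
Monitor | 4
Router | 2
Speaker | 3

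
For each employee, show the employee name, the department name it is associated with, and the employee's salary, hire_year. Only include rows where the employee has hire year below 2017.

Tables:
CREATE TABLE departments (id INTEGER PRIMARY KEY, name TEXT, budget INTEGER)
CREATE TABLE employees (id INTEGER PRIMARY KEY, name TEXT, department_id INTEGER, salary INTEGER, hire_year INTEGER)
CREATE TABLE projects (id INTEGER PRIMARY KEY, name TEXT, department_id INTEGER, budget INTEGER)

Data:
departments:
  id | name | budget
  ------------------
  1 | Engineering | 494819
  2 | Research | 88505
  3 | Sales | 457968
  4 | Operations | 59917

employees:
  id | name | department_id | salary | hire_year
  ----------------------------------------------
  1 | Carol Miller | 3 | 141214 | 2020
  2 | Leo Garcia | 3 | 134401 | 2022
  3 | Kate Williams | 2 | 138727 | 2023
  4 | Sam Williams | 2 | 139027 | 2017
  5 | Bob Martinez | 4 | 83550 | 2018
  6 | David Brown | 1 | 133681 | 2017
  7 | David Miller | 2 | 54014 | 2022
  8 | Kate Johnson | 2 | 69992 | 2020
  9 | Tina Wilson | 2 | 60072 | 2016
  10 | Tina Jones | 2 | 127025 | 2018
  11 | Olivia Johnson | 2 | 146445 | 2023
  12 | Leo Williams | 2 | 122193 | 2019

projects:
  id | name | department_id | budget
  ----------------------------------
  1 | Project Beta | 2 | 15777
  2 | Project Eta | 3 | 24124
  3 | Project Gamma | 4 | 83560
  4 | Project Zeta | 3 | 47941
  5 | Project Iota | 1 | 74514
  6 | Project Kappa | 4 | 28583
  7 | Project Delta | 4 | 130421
SELECT c.name, p.name AS department, c.salary, c.hire_year FROM employees c JOIN departments p ON c.department_id = p.id WHERE c.hire_year < 2017

Execution result:
name | department | salary | hire_year
Tina Wilson | Research | 60072 | 2016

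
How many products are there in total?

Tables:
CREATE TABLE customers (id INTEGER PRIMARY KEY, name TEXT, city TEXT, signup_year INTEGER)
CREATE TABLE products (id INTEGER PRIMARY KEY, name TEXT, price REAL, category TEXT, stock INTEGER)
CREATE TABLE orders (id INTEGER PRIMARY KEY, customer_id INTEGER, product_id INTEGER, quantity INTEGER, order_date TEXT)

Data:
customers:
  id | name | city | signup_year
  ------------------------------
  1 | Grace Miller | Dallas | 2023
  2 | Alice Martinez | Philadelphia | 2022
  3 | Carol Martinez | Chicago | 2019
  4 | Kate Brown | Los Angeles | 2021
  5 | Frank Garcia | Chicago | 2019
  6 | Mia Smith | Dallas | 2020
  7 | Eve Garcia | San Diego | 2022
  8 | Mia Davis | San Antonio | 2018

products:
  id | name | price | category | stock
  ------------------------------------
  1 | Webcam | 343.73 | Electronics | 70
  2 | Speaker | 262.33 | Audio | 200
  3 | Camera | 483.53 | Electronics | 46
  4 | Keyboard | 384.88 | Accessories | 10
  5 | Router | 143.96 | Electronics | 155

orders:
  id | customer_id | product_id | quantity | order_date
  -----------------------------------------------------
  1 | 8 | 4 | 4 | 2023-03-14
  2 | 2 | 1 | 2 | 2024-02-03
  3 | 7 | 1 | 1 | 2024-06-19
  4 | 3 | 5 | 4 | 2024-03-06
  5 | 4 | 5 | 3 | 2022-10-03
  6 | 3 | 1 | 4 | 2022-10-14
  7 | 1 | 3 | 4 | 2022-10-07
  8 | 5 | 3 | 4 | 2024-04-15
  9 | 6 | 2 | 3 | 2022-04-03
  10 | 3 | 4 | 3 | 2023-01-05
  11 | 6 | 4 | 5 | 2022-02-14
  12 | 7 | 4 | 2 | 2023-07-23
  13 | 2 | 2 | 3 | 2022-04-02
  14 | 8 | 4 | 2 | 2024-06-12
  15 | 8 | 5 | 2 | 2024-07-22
SELECT COUNT(*) FROM products

Execution result:
5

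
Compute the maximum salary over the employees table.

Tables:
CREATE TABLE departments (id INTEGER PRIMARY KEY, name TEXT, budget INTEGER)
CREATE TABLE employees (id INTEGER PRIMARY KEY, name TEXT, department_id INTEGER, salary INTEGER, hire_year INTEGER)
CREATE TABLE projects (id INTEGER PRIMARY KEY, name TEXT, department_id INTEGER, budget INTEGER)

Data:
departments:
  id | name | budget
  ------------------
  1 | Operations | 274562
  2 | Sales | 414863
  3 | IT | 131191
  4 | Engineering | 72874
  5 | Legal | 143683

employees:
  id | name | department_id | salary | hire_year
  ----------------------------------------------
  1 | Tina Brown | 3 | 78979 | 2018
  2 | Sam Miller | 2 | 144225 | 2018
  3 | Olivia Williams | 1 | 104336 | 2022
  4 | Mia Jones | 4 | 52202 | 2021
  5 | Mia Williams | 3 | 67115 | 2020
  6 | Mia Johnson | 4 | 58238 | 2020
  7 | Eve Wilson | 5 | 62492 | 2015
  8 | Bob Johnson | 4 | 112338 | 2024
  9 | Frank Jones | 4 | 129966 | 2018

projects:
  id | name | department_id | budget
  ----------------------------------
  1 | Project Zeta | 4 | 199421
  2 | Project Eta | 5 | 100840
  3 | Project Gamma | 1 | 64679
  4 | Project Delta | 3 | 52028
SELECT MAX(salary) FROM employees

Execution result:
144225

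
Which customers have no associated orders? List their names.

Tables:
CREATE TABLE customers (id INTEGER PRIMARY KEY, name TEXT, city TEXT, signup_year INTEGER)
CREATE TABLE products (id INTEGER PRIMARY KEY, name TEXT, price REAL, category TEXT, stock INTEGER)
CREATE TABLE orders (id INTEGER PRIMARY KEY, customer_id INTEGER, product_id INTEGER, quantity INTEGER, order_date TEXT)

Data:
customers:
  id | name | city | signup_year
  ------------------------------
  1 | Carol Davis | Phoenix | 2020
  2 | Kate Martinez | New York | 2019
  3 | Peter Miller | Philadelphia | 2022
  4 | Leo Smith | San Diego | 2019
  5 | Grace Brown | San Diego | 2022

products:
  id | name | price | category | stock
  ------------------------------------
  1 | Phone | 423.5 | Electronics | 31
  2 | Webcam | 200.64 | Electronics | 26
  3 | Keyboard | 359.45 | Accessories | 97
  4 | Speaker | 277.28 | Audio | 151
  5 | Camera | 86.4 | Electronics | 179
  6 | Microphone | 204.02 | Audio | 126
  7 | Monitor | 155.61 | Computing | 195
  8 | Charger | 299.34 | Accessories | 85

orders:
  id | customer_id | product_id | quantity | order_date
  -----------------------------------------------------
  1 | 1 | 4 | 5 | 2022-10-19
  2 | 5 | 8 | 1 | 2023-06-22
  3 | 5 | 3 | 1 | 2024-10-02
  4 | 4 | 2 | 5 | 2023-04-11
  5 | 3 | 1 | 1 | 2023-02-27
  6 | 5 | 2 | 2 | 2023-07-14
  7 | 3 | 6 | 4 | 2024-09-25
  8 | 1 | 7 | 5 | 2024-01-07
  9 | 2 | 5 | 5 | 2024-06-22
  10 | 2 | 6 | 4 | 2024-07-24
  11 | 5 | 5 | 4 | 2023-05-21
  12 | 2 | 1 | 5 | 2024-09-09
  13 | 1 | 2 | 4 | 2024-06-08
SELECT p.name FROM customers p LEFT JOIN orders c ON c.customer_id = p.id WHERE c.id IS NULL

Execution result:
(no rows)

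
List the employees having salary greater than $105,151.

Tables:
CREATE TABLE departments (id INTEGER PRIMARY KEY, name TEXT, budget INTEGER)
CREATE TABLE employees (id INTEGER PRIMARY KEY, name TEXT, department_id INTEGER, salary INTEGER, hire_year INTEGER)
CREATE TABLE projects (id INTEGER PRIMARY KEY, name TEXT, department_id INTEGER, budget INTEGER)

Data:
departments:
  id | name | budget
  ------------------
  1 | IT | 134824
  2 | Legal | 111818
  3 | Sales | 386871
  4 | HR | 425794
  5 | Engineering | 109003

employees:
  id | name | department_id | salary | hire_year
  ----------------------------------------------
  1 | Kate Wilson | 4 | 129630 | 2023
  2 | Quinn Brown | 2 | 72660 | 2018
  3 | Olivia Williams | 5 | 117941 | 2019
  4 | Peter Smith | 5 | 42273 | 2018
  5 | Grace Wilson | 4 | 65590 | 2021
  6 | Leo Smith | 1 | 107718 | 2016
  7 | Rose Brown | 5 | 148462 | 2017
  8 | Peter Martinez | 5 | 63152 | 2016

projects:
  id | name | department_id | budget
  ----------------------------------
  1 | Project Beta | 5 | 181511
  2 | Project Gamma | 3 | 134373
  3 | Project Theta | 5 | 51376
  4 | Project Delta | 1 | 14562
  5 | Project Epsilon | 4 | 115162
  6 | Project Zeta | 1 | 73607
SELECT name, salary FROM employees WHERE salary > 105151

Execution result:
name | salary
Kate Wilson | 129630
Olivia Williams | 117941
Leo Smith | 107718
Rose Brown | 148462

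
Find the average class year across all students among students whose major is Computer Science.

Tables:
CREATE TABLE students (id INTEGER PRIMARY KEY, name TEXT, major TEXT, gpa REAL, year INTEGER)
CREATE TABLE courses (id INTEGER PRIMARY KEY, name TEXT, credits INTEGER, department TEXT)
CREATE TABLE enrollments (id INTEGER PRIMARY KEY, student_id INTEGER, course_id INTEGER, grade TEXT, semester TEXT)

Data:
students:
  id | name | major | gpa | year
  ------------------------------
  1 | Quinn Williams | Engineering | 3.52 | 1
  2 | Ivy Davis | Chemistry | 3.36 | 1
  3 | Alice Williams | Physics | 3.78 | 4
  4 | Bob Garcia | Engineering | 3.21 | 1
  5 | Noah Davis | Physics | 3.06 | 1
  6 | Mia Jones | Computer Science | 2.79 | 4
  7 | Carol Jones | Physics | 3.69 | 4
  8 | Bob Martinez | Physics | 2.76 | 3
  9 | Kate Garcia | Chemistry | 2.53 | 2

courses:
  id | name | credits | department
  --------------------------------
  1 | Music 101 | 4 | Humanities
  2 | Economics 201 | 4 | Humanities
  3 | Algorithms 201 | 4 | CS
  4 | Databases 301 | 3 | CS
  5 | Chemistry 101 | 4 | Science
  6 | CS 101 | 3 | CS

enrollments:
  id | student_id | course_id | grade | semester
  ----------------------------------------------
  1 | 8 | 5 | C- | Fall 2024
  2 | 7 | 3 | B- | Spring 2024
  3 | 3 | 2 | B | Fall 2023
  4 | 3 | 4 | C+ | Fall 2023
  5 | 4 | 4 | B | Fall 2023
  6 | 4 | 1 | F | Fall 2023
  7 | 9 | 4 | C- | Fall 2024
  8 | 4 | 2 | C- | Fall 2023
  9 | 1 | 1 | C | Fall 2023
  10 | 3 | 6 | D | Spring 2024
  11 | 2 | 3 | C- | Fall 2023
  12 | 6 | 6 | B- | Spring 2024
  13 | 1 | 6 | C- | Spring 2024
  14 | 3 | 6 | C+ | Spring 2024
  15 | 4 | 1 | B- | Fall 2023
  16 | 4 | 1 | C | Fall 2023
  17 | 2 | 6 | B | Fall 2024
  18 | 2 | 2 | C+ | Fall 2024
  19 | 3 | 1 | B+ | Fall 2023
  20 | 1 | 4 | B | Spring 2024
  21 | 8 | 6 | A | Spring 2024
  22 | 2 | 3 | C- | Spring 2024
SELECT AVG(year) FROM students WHERE major = 'Computer Science'

Execution result:
4.00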